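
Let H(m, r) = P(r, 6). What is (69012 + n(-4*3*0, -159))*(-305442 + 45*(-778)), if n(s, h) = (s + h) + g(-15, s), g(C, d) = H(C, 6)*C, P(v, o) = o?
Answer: -23410500876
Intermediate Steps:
H(m, r) = 6
g(C, d) = 6*C
n(s, h) = -90 + h + s (n(s, h) = (s + h) + 6*(-15) = (h + s) - 90 = -90 + h + s)
(69012 + n(-4*3*0, -159))*(-305442 + 45*(-778)) = (69012 + (-90 - 159 - 4*3*0))*(-305442 + 45*(-778)) = (69012 + (-90 - 159 - 12*0))*(-305442 - 35010) = (69012 + (-90 - 159 + 0))*(-340452) = (69012 - 249)*(-340452) = 68763*(-340452) = -23410500876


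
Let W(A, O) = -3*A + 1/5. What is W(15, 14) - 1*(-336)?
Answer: 1456/5 ≈ 291.20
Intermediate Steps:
W(A, O) = ⅕ - 3*A (W(A, O) = -3*A + ⅕ = ⅕ - 3*A)
W(15, 14) - 1*(-336) = (⅕ - 3*15) - 1*(-336) = (⅕ - 45) + 336 = -224/5 + 336 = 1456/5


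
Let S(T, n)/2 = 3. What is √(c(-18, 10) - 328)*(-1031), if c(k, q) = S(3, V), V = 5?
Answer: -1031*I*√322 ≈ -18501.0*I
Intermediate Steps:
S(T, n) = 6 (S(T, n) = 2*3 = 6)
c(k, q) = 6
√(c(-18, 10) - 328)*(-1031) = √(6 - 328)*(-1031) = √(-322)*(-1031) = (I*√322)*(-1031) = -1031*I*√322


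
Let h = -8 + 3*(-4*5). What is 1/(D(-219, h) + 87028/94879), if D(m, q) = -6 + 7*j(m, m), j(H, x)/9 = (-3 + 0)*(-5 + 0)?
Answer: 94879/89178409 ≈ 0.0010639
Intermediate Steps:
h = -68 (h = -8 + 3*(-20) = -8 - 60 = -68)
j(H, x) = 135 (j(H, x) = 9*((-3 + 0)*(-5 + 0)) = 9*(-3*(-5)) = 9*15 = 135)
D(m, q) = 939 (D(m, q) = -6 + 7*135 = -6 + 945 = 939)
1/(D(-219, h) + 87028/94879) = 1/(939 + 87028/94879) = 1/(89178409/94879) = 94879/89178409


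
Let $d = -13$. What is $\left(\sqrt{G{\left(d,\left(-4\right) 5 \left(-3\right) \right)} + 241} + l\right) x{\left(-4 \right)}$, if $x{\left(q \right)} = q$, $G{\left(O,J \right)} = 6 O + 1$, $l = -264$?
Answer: $1056 - 8 \sqrt{41} \approx 1004.8$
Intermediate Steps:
$G{\left(O,J \right)} = 1 + 6 O$
$\left(\sqrt{G{\left(d,\left(-4\right) 5 \left(-3\right) \right)} + 241} + l\right) x{\left(-4 \right)} = \left(\sqrt{\left(1 + 6 \left(-13\right)\right) + 241} - 264\right) \left(-4\right) = \left(\sqrt{\left(1 - 78\right) + 241} - 264\right) \left(-4\right) = \left(\sqrt{-77 + 241} - 264\right) \left(-4\right) = \left(\sqrt{164} - 264\right) \left(-4\right) = \left(2 \sqrt{41} - 264\right) \left(-4\right) = \left(-264 + 2 \sqrt{41}\right) \left(-4\right) = 1056 - 8 \sqrt{41}$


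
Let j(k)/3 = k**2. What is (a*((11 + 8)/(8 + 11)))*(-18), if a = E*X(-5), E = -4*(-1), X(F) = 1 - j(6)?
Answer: 7704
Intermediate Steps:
j(k) = 3*k**2
X(F) = -107 (X(F) = 1 - 3*6**2 = 1 - 3*36 = 1 - 1*108 = 1 - 108 = -107)
E = 4
a = -428 (a = 4*(-107) = -428)
(a*((11 + 8)/(8 + 11)))*(-18) = -428*(11 + 8)/(8 + 11)*(-18) = -8132/19*(-18) = -428*1*(-18) = -428*(-18) = 7704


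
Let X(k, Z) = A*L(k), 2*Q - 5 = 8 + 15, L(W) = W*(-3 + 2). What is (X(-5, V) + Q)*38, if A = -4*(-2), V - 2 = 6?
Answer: 2052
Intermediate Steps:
V = 8 (V = 2 + 6 = 8)
L(W) = -W (L(W) = W*(-1) = -W)
A = 8
Q = 14 (Q = 5/2 + (8 + 15)/2 = 5/2 + (½)*23 = 5/2 + 23/2 = 14)
X(k, Z) = -8*k (X(k, Z) = 8*(-k) = -8*k)
(X(-5, V) + Q)*38 = (-8*(-5) + 14)*38 = (40 + 14)*38 = 54*38 = 2052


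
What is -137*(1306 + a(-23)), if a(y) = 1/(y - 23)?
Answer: -8230275/46 ≈ -1.7892e+5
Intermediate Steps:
a(y) = 1/(-23 + y)
-137*(1306 + a(-23)) = -137*(1306 + 1/(-23 - 23)) = -137*(1306 + 1/(-46)) = -137*(1306 - 1/46) = -137*60075/46 = -8230275/46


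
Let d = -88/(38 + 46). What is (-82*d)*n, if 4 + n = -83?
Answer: -52316/7 ≈ -7473.7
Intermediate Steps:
d = -22/21 (d = -88/84 = -88*1/84 = -22/21 ≈ -1.0476)
n = -87 (n = -4 - 83 = -87)
(-82*d)*n = -82*(-22/21)*(-87) = (1804/21)*(-87) = -52316/7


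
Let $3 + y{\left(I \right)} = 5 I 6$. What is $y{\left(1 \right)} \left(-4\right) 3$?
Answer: $-324$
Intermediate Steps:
$y{\left(I \right)} = -3 + 30 I$ ($y{\left(I \right)} = -3 + 5 I 6 = -3 + 30 I$)
$y{\left(1 \right)} \left(-4\right) 3 = \left(-3 + 30 \cdot 1\right) \left(-4\right) 3 = \left(-3 + 30\right) \left(-4\right) 3 = 27 \left(-4\right) 3 = \left(-108\right) 3 = -324$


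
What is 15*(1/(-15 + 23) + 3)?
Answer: 375/8 ≈ 46.875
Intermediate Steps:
15*(1/(-15 + 23) + 3) = 15*(1/8 + 3) = 15*(⅛ + 3) = 15*(25/8) = 375/8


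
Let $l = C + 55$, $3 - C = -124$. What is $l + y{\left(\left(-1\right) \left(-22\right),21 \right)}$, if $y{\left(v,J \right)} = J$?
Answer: $203$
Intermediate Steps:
$C = 127$ ($C = 3 - -124 = 3 + 124 = 127$)
$l = 182$ ($l = 127 + 55 = 182$)
$l + y{\left(\left(-1\right) \left(-22\right),21 \right)} = 182 + 21 = 203$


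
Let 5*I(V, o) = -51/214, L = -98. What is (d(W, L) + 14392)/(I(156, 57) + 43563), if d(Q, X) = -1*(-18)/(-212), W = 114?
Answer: 816165505/2470455027 ≈ 0.33037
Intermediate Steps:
I(V, o) = -51/1070 (I(V, o) = (-51/214)/5 = (-51*1/214)/5 = (⅕)*(-51/214) = -51/1070)
d(Q, X) = -9/106 (d(Q, X) = 18*(-1/212) = -9/106)
(d(W, L) + 14392)/(I(156, 57) + 43563) = (-9/106 + 14392)/(-51/1070 + 43563) = 1525543/(106*(46612359/1070)) = (1525543/106)*(1070/46612359) = 816165505/2470455027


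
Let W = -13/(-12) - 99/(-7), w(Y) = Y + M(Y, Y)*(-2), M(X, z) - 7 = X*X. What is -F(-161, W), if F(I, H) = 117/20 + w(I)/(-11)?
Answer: -1041627/220 ≈ -4734.7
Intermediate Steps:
M(X, z) = 7 + X² (M(X, z) = 7 + X*X = 7 + X²)
w(Y) = -14 + Y - 2*Y² (w(Y) = Y + (7 + Y²)*(-2) = Y + (-14 - 2*Y²) = -14 + Y - 2*Y²)
W = 1279/84 (W = -13*(-1/12) - 99*(-⅐) = 13/12 + 99/7 = 1279/84 ≈ 15.226)
F(I, H) = 1567/220 - I/11 + 2*I²/11 (F(I, H) = 117/20 + (-14 + I - 2*I²)/(-11) = 117*(1/20) + (-14 + I - 2*I²)*(-1/11) = 117/20 + (14/11 - I/11 + 2*I²/11) = 1567/220 - I/11 + 2*I²/11)
-F(-161, W) = -(1567/220 - 1/11*(-161) + (2/11)*(-161)²) = -(1567/220 + 161/11 + (2/11)*25921) = -(1567/220 + 161/11 + 51842/11) = -1*1041627/220 = -1041627/220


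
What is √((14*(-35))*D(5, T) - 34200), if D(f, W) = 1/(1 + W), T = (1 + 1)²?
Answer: I*√34298 ≈ 185.2*I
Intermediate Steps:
T = 4 (T = 2² = 4)
√((14*(-35))*D(5, T) - 34200) = √((14*(-35))/(1 + 4) - 34200) = √(-490/5 - 34200) = √(-490*⅕ - 34200) = √(-98 - 34200) = √(-34298) = I*√34298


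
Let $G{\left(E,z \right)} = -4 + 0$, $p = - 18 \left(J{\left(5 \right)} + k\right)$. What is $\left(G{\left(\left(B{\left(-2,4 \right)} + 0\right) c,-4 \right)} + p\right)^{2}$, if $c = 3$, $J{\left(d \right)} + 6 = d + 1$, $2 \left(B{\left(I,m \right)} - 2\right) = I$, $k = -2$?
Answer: $1024$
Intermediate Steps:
$B{\left(I,m \right)} = 2 + \frac{I}{2}$
$J{\left(d \right)} = -5 + d$ ($J{\left(d \right)} = -6 + \left(d + 1\right) = -6 + \left(1 + d\right) = -5 + d$)
$p = 36$ ($p = - 18 \left(\left(-5 + 5\right) - 2\right) = - 18 \left(0 - 2\right) = \left(-18\right) \left(-2\right) = 36$)
$G{\left(E,z \right)} = -4$
$\left(G{\left(\left(B{\left(-2,4 \right)} + 0\right) c,-4 \right)} + p\right)^{2} = \left(-4 + 36\right)^{2} = 32^{2} = 1024$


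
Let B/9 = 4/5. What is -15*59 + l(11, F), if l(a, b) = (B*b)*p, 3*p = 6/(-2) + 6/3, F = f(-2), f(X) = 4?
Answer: -4473/5 ≈ -894.60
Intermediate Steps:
B = 36/5 (B = 9*(4/5) = 9*(4*(⅕)) = 9*(⅘) = 36/5 ≈ 7.2000)
F = 4
p = -⅓ (p = (6/(-2) + 6/3)/3 = (6*(-½) + 6*(⅓))/3 = (-3 + 2)/3 = (⅓)*(-1) = -⅓ ≈ -0.33333)
l(a, b) = -12*b/5 (l(a, b) = (36*b/5)*(-⅓) = -12*b/5)
-15*59 + l(11, F) = -15*59 - 12/5*4 = -885 - 48/5 = -4473/5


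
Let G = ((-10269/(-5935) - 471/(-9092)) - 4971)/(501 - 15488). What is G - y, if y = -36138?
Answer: 29225567692039407/808713806740 ≈ 36138.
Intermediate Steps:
G = 268144069287/808713806740 (G = ((-10269*(-1/5935) - 471*(-1/9092)) - 4971)/(-14987) = ((10269/5935 + 471/9092) - 4971)*(-1/14987) = (96161133/53961020 - 4971)*(-1/14987) = -268144069287/53961020*(-1/14987) = 268144069287/808713806740 ≈ 0.33157)
G - y = 268144069287/808713806740 - 1*(-36138) = 268144069287/808713806740 + 36138 = 29225567692039407/808713806740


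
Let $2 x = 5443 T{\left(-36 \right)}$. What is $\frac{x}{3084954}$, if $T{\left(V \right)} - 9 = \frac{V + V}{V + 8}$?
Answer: $\frac{146961}{14396452} \approx 0.010208$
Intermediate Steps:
$T{\left(V \right)} = 9 + \frac{2 V}{8 + V}$ ($T{\left(V \right)} = 9 + \frac{V + V}{V + 8} = 9 + \frac{2 V}{8 + V}$)
$x = \frac{440883}{14}$ ($x = \frac{5443 \frac{72 + 11 \left(-36\right)}{8 - 36}}{2} = \frac{5443 \frac{72 - 396}{-28}}{2} = \frac{5443 \left(\left(- \frac{1}{28}\right) \left(-324\right)\right)}{2} = \frac{5443 \cdot \frac{81}{7}}{2} = \frac{1}{2} \cdot \frac{440883}{7} = \frac{440883}{14} \approx 31492.0$)
$\frac{x}{3084954} = \frac{440883}{14 \cdot 3084954} = \frac{440883}{14} \cdot \frac{1}{3084954} = \frac{146961}{14396452}$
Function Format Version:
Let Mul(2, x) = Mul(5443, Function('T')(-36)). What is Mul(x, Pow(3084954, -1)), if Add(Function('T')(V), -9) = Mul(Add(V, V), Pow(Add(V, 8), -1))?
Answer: Rational(146961, 14396452) ≈ 0.010208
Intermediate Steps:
Function('T')(V) = Add(9, Mul(2, V, Pow(Add(8, V), -1))) (Function('T')(V) = Add(9, Mul(Add(V, V), Pow(Add(V, 8), -1))) = Add(9, Mul(Mul(2, V), Pow(Add(8, V), -1))) = Add(9, Mul(2, V, Pow(Add(8, V), -1))))
x = Rational(440883, 14) (x = Mul(Rational(1, 2), Mul(5443, Mul(Pow(Add(8, -36), -1), Add(72, Mul(11, -36))))) = Mul(Rational(1, 2), Mul(5443, Mul(Pow(-28, -1), Add(72, -396)))) = Mul(Rational(1, 2), Mul(5443, Mul(Rational(-1, 28), -324))) = Mul(Rational(1, 2), Mul(5443, Rational(81, 7))) = Mul(Rational(1, 2), Rational(440883, 7)) = Rational(440883, 14) ≈ 31492.)
Mul(x, Pow(3084954, -1)) = Mul(Rational(440883, 14), Pow(3084954, -1)) = Mul(Rational(440883, 14), Rational(1, 3084954)) = Rational(146961, 14396452)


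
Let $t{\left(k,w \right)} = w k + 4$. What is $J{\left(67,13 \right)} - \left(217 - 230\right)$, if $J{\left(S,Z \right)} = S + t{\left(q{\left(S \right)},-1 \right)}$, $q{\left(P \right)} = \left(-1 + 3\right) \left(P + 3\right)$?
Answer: $-56$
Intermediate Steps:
$q{\left(P \right)} = 6 + 2 P$ ($q{\left(P \right)} = 2 \left(3 + P\right) = 6 + 2 P$)
$t{\left(k,w \right)} = 4 + k w$ ($t{\left(k,w \right)} = k w + 4 = 4 + k w$)
$J{\left(S,Z \right)} = -2 - S$ ($J{\left(S,Z \right)} = S + \left(4 + \left(6 + 2 S\right) \left(-1\right)\right) = S + \left(4 - \left(6 + 2 S\right)\right) = S - \left(2 + 2 S\right) = -2 - S$)
$J{\left(67,13 \right)} - \left(217 - 230\right) = \left(-2 - 67\right) - \left(217 - 230\right) = \left(-2 - 67\right) - -13 = -69 + 13 = -56$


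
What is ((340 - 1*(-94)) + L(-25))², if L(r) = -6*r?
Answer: 341056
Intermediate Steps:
((340 - 1*(-94)) + L(-25))² = ((340 - 1*(-94)) - 6*(-25))² = ((340 + 94) + 150)² = (434 + 150)² = 584² = 341056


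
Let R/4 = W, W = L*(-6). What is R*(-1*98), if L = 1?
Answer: 2352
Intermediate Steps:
W = -6 (W = 1*(-6) = -6)
R = -24 (R = 4*(-6) = -24)
R*(-1*98) = -(-24)*98 = -24*(-98) = 2352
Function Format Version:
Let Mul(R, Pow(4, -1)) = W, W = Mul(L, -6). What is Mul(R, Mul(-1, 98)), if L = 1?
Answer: 2352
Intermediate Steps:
W = -6 (W = Mul(1, -6) = -6)
R = -24 (R = Mul(4, -6) = -24)
Mul(R, Mul(-1, 98)) = Mul(-24, Mul(-1, 98)) = Mul(-24, -98) = 2352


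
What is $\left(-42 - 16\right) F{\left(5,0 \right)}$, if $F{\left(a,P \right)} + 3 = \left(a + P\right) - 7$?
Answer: $290$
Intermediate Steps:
$F{\left(a,P \right)} = -10 + P + a$ ($F{\left(a,P \right)} = -3 - \left(7 - P - a\right) = -3 + \left(-7 + P + a\right) = -10 + P + a$)
$\left(-42 - 16\right) F{\left(5,0 \right)} = \left(-42 - 16\right) \left(-10 + 0 + 5\right) = \left(-58\right) \left(-5\right) = 290$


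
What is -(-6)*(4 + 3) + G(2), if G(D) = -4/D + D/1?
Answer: 42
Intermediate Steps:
G(D) = D - 4/D (G(D) = -4/D + D*1 = -4/D + D = D - 4/D)
-(-6)*(4 + 3) + G(2) = -(-6)*(4 + 3) + (2 - 4/2) = -(-6)*7 + (2 - 4*1/2) = -1*(-42) + (2 - 2) = 42 + 0 = 42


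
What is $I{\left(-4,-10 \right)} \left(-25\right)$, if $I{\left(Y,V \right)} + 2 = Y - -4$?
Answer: $50$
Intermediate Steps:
$I{\left(Y,V \right)} = 2 + Y$ ($I{\left(Y,V \right)} = -2 + \left(Y - -4\right) = -2 + \left(Y + 4\right) = -2 + \left(4 + Y\right) = 2 + Y$)
$I{\left(-4,-10 \right)} \left(-25\right) = \left(2 - 4\right) \left(-25\right) = \left(-2\right) \left(-25\right) = 50$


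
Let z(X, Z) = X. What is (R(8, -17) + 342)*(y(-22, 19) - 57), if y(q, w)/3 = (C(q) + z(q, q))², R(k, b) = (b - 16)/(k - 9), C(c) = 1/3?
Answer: 506750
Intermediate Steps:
C(c) = ⅓
R(k, b) = (-16 + b)/(-9 + k)
y(q, w) = 3*(⅓ + q)²
(R(8, -17) + 342)*(y(-22, 19) - 57) = ((-16 - 17)/(-9 + 8) + 342)*((1 + 3*(-22))²/3 - 57) = (-33/(-1) + 342)*((1 - 66)²/3 - 57) = (-1*(-33) + 342)*((⅓)*(-65)² - 57) = (33 + 342)*((⅓)*4225 - 57) = 375*(4225/3 - 57) = 375*(4054/3) = 506750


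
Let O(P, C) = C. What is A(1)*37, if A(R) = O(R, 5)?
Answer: 185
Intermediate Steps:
A(R) = 5
A(1)*37 = 5*37 = 185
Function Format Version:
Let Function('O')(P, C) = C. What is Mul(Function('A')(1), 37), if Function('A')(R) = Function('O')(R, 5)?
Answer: 185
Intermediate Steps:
Function('A')(R) = 5
Mul(Function('A')(1), 37) = Mul(5, 37) = 185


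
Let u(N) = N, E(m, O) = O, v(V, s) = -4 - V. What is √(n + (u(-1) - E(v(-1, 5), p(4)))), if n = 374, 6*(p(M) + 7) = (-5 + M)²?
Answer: √13674/6 ≈ 19.489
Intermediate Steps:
p(M) = -7 + (-5 + M)²/6
√(n + (u(-1) - E(v(-1, 5), p(4)))) = √(374 + (-1 - (-7 + (-5 + 4)²/6))) = √(374 + (-1 - (-7 + (⅙)*(-1)²))) = √(374 + (-1 - (-7 + (⅙)*1))) = √(374 + (-1 - (-7 + ⅙))) = √(374 + (-1 - 1*(-41/6))) = √(374 + (-1 + 41/6)) = √(374 + 35/6) = √(2279/6) = √13674/6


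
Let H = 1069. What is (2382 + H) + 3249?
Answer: 6700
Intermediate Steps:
(2382 + H) + 3249 = (2382 + 1069) + 3249 = 3451 + 3249 = 6700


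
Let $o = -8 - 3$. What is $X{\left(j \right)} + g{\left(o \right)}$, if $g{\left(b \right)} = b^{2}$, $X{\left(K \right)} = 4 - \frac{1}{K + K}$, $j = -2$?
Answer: $\frac{501}{4} \approx 125.25$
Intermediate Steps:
$o = -11$
$X{\left(K \right)} = 4 - \frac{1}{2 K}$
$X{\left(j \right)} + g{\left(o \right)} = \left(4 - \frac{1}{2 \left(-2\right)}\right) + \left(-11\right)^{2} = \left(4 - - \frac{1}{4}\right) + 121 = \left(4 + \frac{1}{4}\right) + 121 = \frac{17}{4} + 121 = \frac{501}{4}$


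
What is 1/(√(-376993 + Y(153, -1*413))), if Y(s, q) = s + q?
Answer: -I*√41917/125751 ≈ -0.0016281*I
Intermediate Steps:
Y(s, q) = q + s
1/(√(-376993 + Y(153, -1*413))) = 1/(√(-376993 + (-1*413 + 153))) = 1/(√(-376993 + (-413 + 153))) = 1/(√(-376993 - 260)) = 1/(√(-377253)) = 1/(3*I*√41917) = -I*√41917/125751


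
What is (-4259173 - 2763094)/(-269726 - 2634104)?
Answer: 7022267/2903830 ≈ 2.4183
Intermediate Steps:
(-4259173 - 2763094)/(-269726 - 2634104) = -7022267/(-2903830) = -7022267*(-1/2903830) = 7022267/2903830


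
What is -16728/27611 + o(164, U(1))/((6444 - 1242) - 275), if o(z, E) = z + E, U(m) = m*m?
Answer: -77863041/136039397 ≈ -0.57236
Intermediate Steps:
U(m) = m²
o(z, E) = E + z
-16728/27611 + o(164, U(1))/((6444 - 1242) - 275) = -16728/27611 + (1² + 164)/((6444 - 1242) - 275) = -16728*1/27611 + (1 + 164)/(5202 - 275) = -16728/27611 + 165/4927 = -77863041/136039397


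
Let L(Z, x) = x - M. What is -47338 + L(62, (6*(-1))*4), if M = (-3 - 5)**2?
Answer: -47426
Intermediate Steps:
M = 64 (M = (-8)**2 = 64)
L(Z, x) = -64 + x (L(Z, x) = x - 1*64 = x - 64 = -64 + x)
-47338 + L(62, (6*(-1))*4) = -47338 + (-64 + (6*(-1))*4) = -47338 + (-64 - 6*4) = -47338 + (-64 - 24) = -47338 - 88 = -47426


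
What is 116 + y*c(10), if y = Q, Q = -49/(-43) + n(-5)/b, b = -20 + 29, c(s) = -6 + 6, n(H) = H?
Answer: 116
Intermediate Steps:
c(s) = 0
b = 9
Q = 226/387 (Q = -49/(-43) - 5/9 = -49*(-1/43) - 5*⅑ = 49/43 - 5/9 = 226/387 ≈ 0.58398)
y = 226/387 ≈ 0.58398
116 + y*c(10) = 116 + (226/387)*0 = 116 + 0 = 116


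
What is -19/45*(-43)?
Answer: 817/45 ≈ 18.156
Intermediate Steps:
-19/45*(-43) = 817/45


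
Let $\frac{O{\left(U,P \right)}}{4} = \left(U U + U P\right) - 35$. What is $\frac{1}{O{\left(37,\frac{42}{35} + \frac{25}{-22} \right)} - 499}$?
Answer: $\frac{55}{266553} \approx 0.00020634$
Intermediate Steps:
$O{\left(U,P \right)} = -140 + 4 U^{2} + 4 P U$ ($O{\left(U,P \right)} = 4 \left(\left(U U + U P\right) - 35\right) = 4 \left(\left(U^{2} + P U\right) - 35\right) = 4 \left(-35 + U^{2} + P U\right) = -140 + 4 U^{2} + 4 P U$)
$\frac{1}{O{\left(37,\frac{42}{35} + \frac{25}{-22} \right)} - 499} = \frac{1}{\left(-140 + 4 \cdot 37^{2} + 4 \left(\frac{42}{35} + \frac{25}{-22}\right) 37\right) - 499} = \frac{1}{\left(-140 + 4 \cdot 1369 + 4 \left(42 \cdot \frac{1}{35} + 25 \left(- \frac{1}{22}\right)\right) 37\right) - 499} = \frac{1}{\left(-140 + 5476 + 4 \left(\frac{6}{5} - \frac{25}{22}\right) 37\right) - 499} = \frac{1}{\left(-140 + 5476 + 4 \cdot \frac{7}{110} \cdot 37\right) - 499} = \frac{1}{\left(-140 + 5476 + \frac{518}{55}\right) - 499} = \frac{1}{\frac{293998}{55} - 499} = \frac{1}{\frac{266553}{55}} = \frac{55}{266553}$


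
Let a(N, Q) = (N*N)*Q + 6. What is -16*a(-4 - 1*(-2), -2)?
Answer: 32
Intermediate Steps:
a(N, Q) = 6 + Q*N² (a(N, Q) = N²*Q + 6 = Q*N² + 6 = 6 + Q*N²)
-16*a(-4 - 1*(-2), -2) = -16*(6 - 2*(-4 - 1*(-2))²) = -16*(6 - 2*(-4 + 2)²) = -16*(6 - 2*(-2)²) = -16*(6 - 2*4) = -16*(6 - 8) = -16*(-2) = 32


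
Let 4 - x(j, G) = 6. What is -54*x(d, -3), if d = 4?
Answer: 108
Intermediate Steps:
x(j, G) = -2 (x(j, G) = 4 - 1*6 = 4 - 6 = -2)
-54*x(d, -3) = -54*(-2) = 108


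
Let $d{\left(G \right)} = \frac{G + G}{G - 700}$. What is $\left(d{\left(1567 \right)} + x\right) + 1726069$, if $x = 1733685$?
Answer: $\frac{2999609852}{867} \approx 3.4598 \cdot 10^{6}$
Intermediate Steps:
$d{\left(G \right)} = \frac{2 G}{-700 + G}$
$\left(d{\left(1567 \right)} + x\right) + 1726069 = \left(2 \cdot 1567 \frac{1}{-700 + 1567} + 1733685\right) + 1726069 = \left(2 \cdot 1567 \cdot \frac{1}{867} + 1733685\right) + 1726069 = \left(\frac{3134}{867} + 1733685\right) + 1726069 = \frac{1503108029}{867} + 1726069 = \frac{2999609852}{867}$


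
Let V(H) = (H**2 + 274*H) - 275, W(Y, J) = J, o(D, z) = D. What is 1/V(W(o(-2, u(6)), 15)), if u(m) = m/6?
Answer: 1/4060 ≈ 0.00024631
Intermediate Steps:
u(m) = m/6 (u(m) = m*(1/6) = m/6)
V(H) = -275 + H**2 + 274*H
1/V(W(o(-2, u(6)), 15)) = 1/(-275 + 15**2 + 274*15) = 1/(-275 + 225 + 4110) = 1/4060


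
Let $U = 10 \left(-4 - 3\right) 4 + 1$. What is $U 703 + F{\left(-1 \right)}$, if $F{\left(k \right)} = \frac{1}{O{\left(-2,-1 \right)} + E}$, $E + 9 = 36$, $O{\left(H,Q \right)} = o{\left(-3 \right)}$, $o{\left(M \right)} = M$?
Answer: $- \frac{4707287}{24} \approx -1.9614 \cdot 10^{5}$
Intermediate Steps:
$O{\left(H,Q \right)} = -3$
$E = 27$ ($E = -9 + 36 = 27$)
$U = -279$ ($U = 10 \left(\left(-7\right) 4\right) + 1 = 10 \left(-28\right) + 1 = -280 + 1 = -279$)
$F{\left(k \right)} = \frac{1}{24}$ ($F{\left(k \right)} = \frac{1}{-3 + 27} = \frac{1}{24}$)
$U 703 + F{\left(-1 \right)} = \left(-279\right) 703 + \frac{1}{24} = -196137 + \frac{1}{24} = - \frac{4707287}{24}$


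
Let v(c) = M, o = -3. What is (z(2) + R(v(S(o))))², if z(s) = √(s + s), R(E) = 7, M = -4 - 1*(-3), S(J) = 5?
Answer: 81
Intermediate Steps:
M = -1 (M = -4 + 3 = -1)
v(c) = -1
z(s) = √2*√s (z(s) = √(2*s) = √2*√s)
(z(2) + R(v(S(o))))² = (√2*√2 + 7)² = (2 + 7)² = 9² = 81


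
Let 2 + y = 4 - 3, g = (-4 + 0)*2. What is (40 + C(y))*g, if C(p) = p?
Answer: -312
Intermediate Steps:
g = -8 (g = -4*2 = -8)
y = -1 (y = -2 + (4 - 3) = -2 + 1 = -1)
(40 + C(y))*g = (40 - 1)*(-8) = 39*(-8) = -312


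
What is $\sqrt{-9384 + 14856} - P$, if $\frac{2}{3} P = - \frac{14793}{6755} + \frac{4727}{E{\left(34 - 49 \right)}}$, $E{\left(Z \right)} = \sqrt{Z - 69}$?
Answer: $\frac{44379}{13510} + 12 \sqrt{38} + \frac{4727 i \sqrt{21}}{28} \approx 77.258 + 773.64 i$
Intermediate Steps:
$E{\left(Z \right)} = \sqrt{-69 + Z}$
$P = - \frac{44379}{13510} - \frac{4727 i \sqrt{21}}{28}$ ($P = \frac{3 \left(- \frac{14793}{6755} + \frac{4727}{\sqrt{-69 + \left(34 - 49\right)}}\right)}{2} = \frac{3 \left(\left(-14793\right) \frac{1}{6755} + \frac{4727}{\sqrt{-69 + \left(34 - 49\right)}}\right)}{2} = \frac{3 \left(- \frac{14793}{6755} + \frac{4727}{\sqrt{-69 - 15}}\right)}{2} = \frac{3 \left(- \frac{14793}{6755} + \frac{4727}{\sqrt{-84}}\right)}{2} = \frac{3 \left(- \frac{14793}{6755} + \frac{4727}{2 i \sqrt{21}}\right)}{2} = \frac{3 \left(- \frac{14793}{6755} + 4727 \left(- \frac{i \sqrt{21}}{42}\right)\right)}{2} = \frac{3 \left(- \frac{14793}{6755} - \frac{4727 i \sqrt{21}}{42}\right)}{2} = - \frac{44379}{13510} - \frac{4727 i \sqrt{21}}{28} \approx -3.2849 - 773.64 i$)
$\sqrt{-9384 + 14856} - P = \sqrt{-9384 + 14856} - \left(- \frac{44379}{13510} - \frac{4727 i \sqrt{21}}{28}\right) = \sqrt{5472} + \left(\frac{44379}{13510} + \frac{4727 i \sqrt{21}}{28}\right) = 12 \sqrt{38} + \left(\frac{44379}{13510} + \frac{4727 i \sqrt{21}}{28}\right) = \frac{44379}{13510} + 12 \sqrt{38} + \frac{4727 i \sqrt{21}}{28}$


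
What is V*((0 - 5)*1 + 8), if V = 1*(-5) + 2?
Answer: -9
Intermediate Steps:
V = -3 (V = -5 + 2 = -3)
V*((0 - 5)*1 + 8) = -3*((0 - 5)*1 + 8) = -3*(-5*1 + 8) = -3*(-5 + 8) = -3*3 = -9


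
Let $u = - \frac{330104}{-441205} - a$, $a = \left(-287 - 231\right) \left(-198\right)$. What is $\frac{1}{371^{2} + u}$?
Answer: $\frac{441205}{15476477889} \approx 2.8508 \cdot 10^{-5}$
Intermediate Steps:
$a = 102564$ ($a = \left(-518\right) \left(-198\right) = 102564$)
$u = - \frac{45251419516}{441205}$ ($u = - \frac{330104}{-441205} - 102564 = \left(-330104\right) \left(- \frac{1}{441205}\right) - 102564 = \frac{330104}{441205} - 102564 = - \frac{45251419516}{441205} \approx -1.0256 \cdot 10^{5}$)
$\frac{1}{371^{2} + u} = \frac{1}{371^{2} - \frac{45251419516}{441205}} = \frac{1}{137641 - \frac{45251419516}{441205}} = \frac{1}{\frac{15476477889}{441205}} = \frac{441205}{15476477889}$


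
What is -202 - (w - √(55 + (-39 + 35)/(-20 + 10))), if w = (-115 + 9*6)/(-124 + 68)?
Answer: -11373/56 + √1385/5 ≈ -195.65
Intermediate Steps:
w = 61/56 (w = (-115 + 54)/(-56) = -61*(-1/56) = 61/56 ≈ 1.0893)
-202 - (w - √(55 + (-39 + 35)/(-20 + 10))) = -202 - (61/56 - √(55 + (-39 + 35)/(-20 + 10))) = -202 - (61/56 - √(55 - 4/(-10))) = -202 - (61/56 - √(55 - 4*(-⅒))) = -202 - (61/56 - √(55 + ⅖)) = -202 - (61/56 - √(277/5)) = -202 - (61/56 - √1385/5) = -202 + (-61/56 + √1385/5) = -11373/56 + √1385/5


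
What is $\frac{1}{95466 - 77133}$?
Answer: $\frac{1}{18333} \approx 5.4546 \cdot 10^{-5}$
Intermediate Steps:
$\frac{1}{95466 - 77133} = \frac{1}{18333}$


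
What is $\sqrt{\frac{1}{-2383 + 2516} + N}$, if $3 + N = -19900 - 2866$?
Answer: $\frac{2 i \sqrt{100690177}}{133} \approx 150.89 i$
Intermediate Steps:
$N = -22769$ ($N = -3 - 22766 = -22769$)
$\sqrt{\frac{1}{-2383 + 2516} + N} = \sqrt{\frac{1}{-2383 + 2516} - 22769} = \sqrt{\frac{1}{133} - 22769} = \sqrt{- \frac{3028276}{133}} = \frac{2 i \sqrt{100690177}}{133}$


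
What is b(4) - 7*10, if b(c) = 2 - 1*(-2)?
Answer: -66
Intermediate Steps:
b(c) = 4 (b(c) = 2 + 2 = 4)
b(4) - 7*10 = 4 - 7*10 = 4 - 70 = -66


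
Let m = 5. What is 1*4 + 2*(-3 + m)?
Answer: 8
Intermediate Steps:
1*4 + 2*(-3 + m) = 1*4 + 2*(-3 + 5) = 4 + 2*2 = 4 + 4 = 8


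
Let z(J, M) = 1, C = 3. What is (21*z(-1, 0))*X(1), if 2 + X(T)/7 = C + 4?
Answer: 735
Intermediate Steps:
X(T) = 35 (X(T) = -14 + 7*(3 + 4) = -14 + 7*7 = -14 + 49 = 35)
(21*z(-1, 0))*X(1) = (21*1)*35 = 21*35 = 735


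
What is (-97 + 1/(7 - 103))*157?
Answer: -1462141/96 ≈ -15231.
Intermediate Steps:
(-97 + 1/(7 - 103))*157 = (-97 + 1/(-96))*157 = (-97 - 1/96)*157 = -9313/96*157 = -1462141/96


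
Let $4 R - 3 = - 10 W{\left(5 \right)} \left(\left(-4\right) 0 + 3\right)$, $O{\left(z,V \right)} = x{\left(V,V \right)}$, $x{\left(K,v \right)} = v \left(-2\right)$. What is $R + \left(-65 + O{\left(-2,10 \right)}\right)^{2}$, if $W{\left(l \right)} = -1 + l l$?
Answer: $\frac{28183}{4} \approx 7045.8$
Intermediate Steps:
$x{\left(K,v \right)} = - 2 v$
$W{\left(l \right)} = -1 + l^{2}$
$O{\left(z,V \right)} = - 2 V$
$R = - \frac{717}{4}$ ($R = \frac{3}{4} + \frac{- 10 \left(-1 + 5^{2}\right) \left(\left(-4\right) 0 + 3\right)}{4} = \frac{3}{4} + \frac{- 10 \left(-1 + 25\right) \left(0 + 3\right)}{4} = \frac{3}{4} + \frac{\left(-10\right) 24 \cdot 3}{4} = \frac{3}{4} + \frac{\left(-240\right) 3}{4} = \frac{3}{4} + \frac{1}{4} \left(-720\right) = \frac{3}{4} - 180 = - \frac{717}{4} \approx -179.25$)
$R + \left(-65 + O{\left(-2,10 \right)}\right)^{2} = - \frac{717}{4} + \left(-65 - 20\right)^{2} = - \frac{717}{4} + \left(-85\right)^{2} = - \frac{717}{4} + 7225 = \frac{28183}{4}$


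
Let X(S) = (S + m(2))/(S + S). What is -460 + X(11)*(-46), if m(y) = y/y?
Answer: -5336/11 ≈ -485.09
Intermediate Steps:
m(y) = 1
X(S) = (1 + S)/(2*S) (X(S) = (S + 1)/(S + S) = (1 + S)/((2*S)) = (1 + S)*(1/(2*S)) = (1 + S)/(2*S))
-460 + X(11)*(-46) = -460 + ((½)*(1 + 11)/11)*(-46) = -460 + ((½)*(1/11)*12)*(-46) = -460 + (6/11)*(-46) = -460 - 276/11 = -5336/11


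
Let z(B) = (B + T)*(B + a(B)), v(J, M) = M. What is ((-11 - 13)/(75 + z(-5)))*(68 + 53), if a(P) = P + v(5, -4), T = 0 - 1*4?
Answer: -968/67 ≈ -14.448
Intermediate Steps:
T = -4 (T = 0 - 4 = -4)
a(P) = -4 + P (a(P) = P - 4 = -4 + P)
z(B) = (-4 + B)*(-4 + 2*B) (z(B) = (B - 4)*(B + (-4 + B)) = (-4 + B)*(-4 + 2*B))
((-11 - 13)/(75 + z(-5)))*(68 + 53) = ((-11 - 13)/(75 + (16 - 12*(-5) + 2*(-5)**2)))*(68 + 53) = -24/(75 + (16 + 60 + 2*25))*121 = -24/(75 + (16 + 60 + 50))*121 = -24/(75 + 126)*121 = -24/201*121 = -24*1/201*121 = -8/67*121 = -968/67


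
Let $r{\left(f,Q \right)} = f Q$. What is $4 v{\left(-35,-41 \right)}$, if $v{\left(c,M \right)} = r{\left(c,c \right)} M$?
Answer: $-200900$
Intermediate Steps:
$r{\left(f,Q \right)} = Q f$
$v{\left(c,M \right)} = M c^{2}$ ($v{\left(c,M \right)} = c c M = c^{2} M = M c^{2}$)
$4 v{\left(-35,-41 \right)} = 4 \left(- 41 \left(-35\right)^{2}\right) = 4 \left(\left(-41\right) 1225\right) = 4 \left(-50225\right) = -200900$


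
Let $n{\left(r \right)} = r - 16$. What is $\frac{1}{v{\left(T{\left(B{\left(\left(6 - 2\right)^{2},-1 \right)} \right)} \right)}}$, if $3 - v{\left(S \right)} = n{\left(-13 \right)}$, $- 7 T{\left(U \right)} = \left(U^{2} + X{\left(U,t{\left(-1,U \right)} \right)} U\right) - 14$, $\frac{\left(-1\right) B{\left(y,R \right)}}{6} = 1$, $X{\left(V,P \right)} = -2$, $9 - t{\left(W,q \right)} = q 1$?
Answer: $\frac{1}{32} \approx 0.03125$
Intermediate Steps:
$t{\left(W,q \right)} = 9 - q$ ($t{\left(W,q \right)} = 9 - q 1 = 9 - q$)
$n{\left(r \right)} = -16 + r$
$B{\left(y,R \right)} = -6$ ($B{\left(y,R \right)} = \left(-6\right) 1 = -6$)
$T{\left(U \right)} = 2 - \frac{U^{2}}{7} + \frac{2 U}{7}$ ($T{\left(U \right)} = - \frac{\left(U^{2} - 2 U\right) - 14}{7} = - \frac{-14 + U^{2} - 2 U}{7} = 2 - \frac{U^{2}}{7} + \frac{2 U}{7}$)
$v{\left(S \right)} = 32$ ($v{\left(S \right)} = 3 - \left(-16 - 13\right) = 3 - -29 = 3 + 29 = 32$)
$\frac{1}{v{\left(T{\left(B{\left(\left(6 - 2\right)^{2},-1 \right)} \right)} \right)}} = \frac{1}{32}$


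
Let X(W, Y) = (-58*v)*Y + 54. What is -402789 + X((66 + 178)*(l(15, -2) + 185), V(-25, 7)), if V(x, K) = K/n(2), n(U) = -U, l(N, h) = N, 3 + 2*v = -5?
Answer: -403547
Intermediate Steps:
v = -4 (v = -3/2 + (1/2)*(-5) = -3/2 - 5/2 = -4)
V(x, K) = -K/2 (V(x, K) = K/((-1*2)) = K/(-2) = K*(-1/2) = -K/2)
X(W, Y) = 54 + 232*Y (X(W, Y) = (-58*(-4))*Y + 54 = 232*Y + 54 = 54 + 232*Y)
-402789 + X((66 + 178)*(l(15, -2) + 185), V(-25, 7)) = -402789 + (54 + 232*(-1/2*7)) = -402789 + (54 + 232*(-7/2)) = -402789 + (54 - 812) = -402789 - 758 = -403547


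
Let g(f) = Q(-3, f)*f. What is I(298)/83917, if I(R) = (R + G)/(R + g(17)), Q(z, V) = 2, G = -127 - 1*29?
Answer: 71/13930222 ≈ 5.0968e-6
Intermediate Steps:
G = -156 (G = -127 - 29 = -156)
g(f) = 2*f
I(R) = (-156 + R)/(34 + R) (I(R) = (R - 156)/(R + 2*17) = (-156 + R)/(R + 34) = (-156 + R)/(34 + R))
I(298)/83917 = ((-156 + 298)/(34 + 298))/83917 = (142/332)*(1/83917) = ((1/332)*142)*(1/83917) = (71/166)*(1/83917) = 71/13930222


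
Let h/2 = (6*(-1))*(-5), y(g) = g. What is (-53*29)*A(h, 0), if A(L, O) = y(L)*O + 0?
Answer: 0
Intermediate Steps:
h = 60 (h = 2*((6*(-1))*(-5)) = 2*(-6*(-5)) = 2*30 = 60)
A(L, O) = L*O (A(L, O) = L*O + 0 = L*O)
(-53*29)*A(h, 0) = (-53*29)*(60*0) = -1537*0 = 0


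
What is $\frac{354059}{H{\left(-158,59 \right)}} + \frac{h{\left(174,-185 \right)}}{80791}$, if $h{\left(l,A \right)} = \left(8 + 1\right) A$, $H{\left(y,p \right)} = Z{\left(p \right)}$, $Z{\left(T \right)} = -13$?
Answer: $- \frac{28604802314}{1050283} \approx -27235.0$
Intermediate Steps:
$H{\left(y,p \right)} = -13$
$h{\left(l,A \right)} = 9 A$
$\frac{354059}{H{\left(-158,59 \right)}} + \frac{h{\left(174,-185 \right)}}{80791} = \frac{354059}{-13} + \frac{9 \left(-185\right)}{80791} = 354059 \left(- \frac{1}{13}\right) - \frac{1665}{80791} = - \frac{354059}{13} - \frac{1665}{80791} = - \frac{28604802314}{1050283}$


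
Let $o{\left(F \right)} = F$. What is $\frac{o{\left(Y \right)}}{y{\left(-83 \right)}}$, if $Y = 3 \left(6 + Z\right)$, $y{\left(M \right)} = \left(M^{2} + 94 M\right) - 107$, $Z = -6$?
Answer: $0$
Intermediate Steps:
$y{\left(M \right)} = -107 + M^{2} + 94 M$
$Y = 0$ ($Y = 3 \left(6 - 6\right) = 3 \cdot 0 = 0$)
$\frac{o{\left(Y \right)}}{y{\left(-83 \right)}} = \frac{0}{-107 + \left(-83\right)^{2} + 94 \left(-83\right)} = \frac{0}{-107 + 6889 - 7802} = \frac{0}{-1020} = 0 \left(- \frac{1}{1020}\right) = 0$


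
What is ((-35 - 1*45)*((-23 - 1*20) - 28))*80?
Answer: 454400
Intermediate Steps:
((-35 - 1*45)*((-23 - 1*20) - 28))*80 = ((-35 - 45)*((-23 - 20) - 28))*80 = -80*(-43 - 28)*80 = -80*(-71)*80 = 5680*80 = 454400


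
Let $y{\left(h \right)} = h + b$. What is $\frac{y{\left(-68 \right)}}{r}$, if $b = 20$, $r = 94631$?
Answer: $- \frac{48}{94631} \approx -0.00050723$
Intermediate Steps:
$y{\left(h \right)} = 20 + h$ ($y{\left(h \right)} = h + 20 = 20 + h$)
$\frac{y{\left(-68 \right)}}{r} = \frac{20 - 68}{94631} = \left(-48\right) \frac{1}{94631} = - \frac{48}{94631}$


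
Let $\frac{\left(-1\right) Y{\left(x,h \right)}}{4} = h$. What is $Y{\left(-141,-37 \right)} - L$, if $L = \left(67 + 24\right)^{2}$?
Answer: $-8133$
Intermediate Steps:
$Y{\left(x,h \right)} = - 4 h$
$L = 8281$ ($L = 91^{2} = 8281$)
$Y{\left(-141,-37 \right)} - L = \left(-4\right) \left(-37\right) - 8281 = 148 - 8281 = -8133$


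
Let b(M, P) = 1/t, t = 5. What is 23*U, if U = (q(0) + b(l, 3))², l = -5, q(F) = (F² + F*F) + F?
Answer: 23/25 ≈ 0.92000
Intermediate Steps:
q(F) = F + 2*F² (q(F) = (F² + F²) + F = 2*F² + F = F + 2*F²)
b(M, P) = ⅕ (b(M, P) = 1/5 = ⅕)
U = 1/25 (U = (0*(1 + 2*0) + ⅕)² = (0*(1 + 0) + ⅕)² = (0*1 + ⅕)² = (0 + ⅕)² = (⅕)² = 1/25 ≈ 0.040000)
23*U = 23*(1/25) = 23/25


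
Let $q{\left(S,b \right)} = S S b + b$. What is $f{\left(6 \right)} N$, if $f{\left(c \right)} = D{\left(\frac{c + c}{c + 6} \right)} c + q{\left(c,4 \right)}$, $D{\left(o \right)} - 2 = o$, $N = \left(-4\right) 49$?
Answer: $-32536$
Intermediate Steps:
$N = -196$
$q{\left(S,b \right)} = b + b S^{2}$ ($q{\left(S,b \right)} = S^{2} b + b = b S^{2} + b = b + b S^{2}$)
$D{\left(o \right)} = 2 + o$
$f{\left(c \right)} = 4 + 4 c^{2} + c \left(2 + \frac{2 c}{6 + c}\right)$ ($f{\left(c \right)} = \left(2 + \frac{c + c}{c + 6}\right) c + 4 \left(1 + c^{2}\right) = \left(2 + \frac{2 c}{6 + c}\right) c + \left(4 + 4 c^{2}\right) = c \left(2 + \frac{2 c}{6 + c}\right) + \left(4 + 4 c^{2}\right) = 4 + 4 c^{2} + c \left(2 + \frac{2 c}{6 + c}\right)$)
$f{\left(6 \right)} N = \frac{4 \left(6 + 6^{3} + 4 \cdot 6 + 7 \cdot 6^{2}\right)}{6 + 6} \left(-196\right) = \frac{4 \left(6 + 216 + 24 + 7 \cdot 36\right)}{12} \left(-196\right) = 4 \cdot \frac{1}{12} \left(6 + 216 + 24 + 252\right) \left(-196\right) = 4 \cdot \frac{1}{12} \cdot 498 \left(-196\right) = 166 \left(-196\right) = -32536$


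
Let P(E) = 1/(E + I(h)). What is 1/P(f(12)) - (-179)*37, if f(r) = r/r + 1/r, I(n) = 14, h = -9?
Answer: 79657/12 ≈ 6638.1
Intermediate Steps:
f(r) = 1 + 1/r
P(E) = 1/(14 + E) (P(E) = 1/(E + 14) = 1/(14 + E))
1/P(f(12)) - (-179)*37 = 1/(1/(14 + (1 + 12)/12)) - (-179)*37 = 1/(1/(14 + (1/12)*13)) - 1*(-6623) = 1/(1/(14 + 13/12)) + 6623 = 1/(1/(181/12)) + 6623 = 1/(12/181) + 6623 = 181/12 + 6623 = 79657/12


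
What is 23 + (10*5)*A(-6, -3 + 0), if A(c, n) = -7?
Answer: -327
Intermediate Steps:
23 + (10*5)*A(-6, -3 + 0) = 23 + (10*5)*(-7) = 23 + 50*(-7) = 23 - 350 = -327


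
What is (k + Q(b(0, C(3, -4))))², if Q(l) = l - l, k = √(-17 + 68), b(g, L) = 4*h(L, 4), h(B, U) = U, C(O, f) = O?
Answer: 51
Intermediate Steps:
b(g, L) = 16 (b(g, L) = 4*4 = 16)
k = √51 ≈ 7.1414
Q(l) = 0
(k + Q(b(0, C(3, -4))))² = (√51 + 0)² = (√51)² = 51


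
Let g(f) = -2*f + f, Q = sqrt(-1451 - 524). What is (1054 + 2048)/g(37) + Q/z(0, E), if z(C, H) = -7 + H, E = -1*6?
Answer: -3102/37 - 5*I*sqrt(79)/13 ≈ -83.838 - 3.4185*I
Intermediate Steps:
E = -6
Q = 5*I*sqrt(79) (Q = sqrt(-1975) = 5*I*sqrt(79) ≈ 44.441*I)
g(f) = -f
(1054 + 2048)/g(37) + Q/z(0, E) = (1054 + 2048)/((-1*37)) + (5*I*sqrt(79))/(-7 - 6) = 3102/(-37) + (5*I*sqrt(79))/(-13) = 3102*(-1/37) + (5*I*sqrt(79))*(-1/13) = -3102/37 - 5*I*sqrt(79)/13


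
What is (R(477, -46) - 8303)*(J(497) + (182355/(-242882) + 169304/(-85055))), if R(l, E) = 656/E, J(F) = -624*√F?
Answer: 10833359279022941/475141555730 + 119369328*√497/23 ≈ 1.1573e+8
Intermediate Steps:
(R(477, -46) - 8303)*(J(497) + (182355/(-242882) + 169304/(-85055))) = (656/(-46) - 8303)*(-624*√497 + (182355/(-242882) + 169304/(-85055))) = (656*(-1/46) - 8303)*(-624*√497 + (182355*(-1/242882) + 169304*(-1/85055))) = (-328/23 - 8303)*(-624*√497 + (-182355/242882 - 169304/85055)) = -191297*(-624*√497 - 56631098653/20658328510)/23 = -191297*(-56631098653/20658328510 - 624*√497)/23 = 10833359279022941/475141555730 + 119369328*√497/23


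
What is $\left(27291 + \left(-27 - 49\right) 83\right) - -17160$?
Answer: $38143$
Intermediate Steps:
$\left(27291 + \left(-27 - 49\right) 83\right) - -17160 = \left(27291 - 6308\right) + 17160 = 20983 + 17160 = 38143$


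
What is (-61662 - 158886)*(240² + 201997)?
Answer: -57253599156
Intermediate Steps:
(-61662 - 158886)*(240² + 201997) = -220548*(57600 + 201997) = -220548*259597 = -57253599156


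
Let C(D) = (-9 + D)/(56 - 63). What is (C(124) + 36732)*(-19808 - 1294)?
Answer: -5423403918/7 ≈ -7.7477e+8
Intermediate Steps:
C(D) = 9/7 - D/7 (C(D) = (-9 + D)/(-7) = (-9 + D)*(-1/7) = 9/7 - D/7)
(C(124) + 36732)*(-19808 - 1294) = ((9/7 - 1/7*124) + 36732)*(-19808 - 1294) = ((9/7 - 124/7) + 36732)*(-21102) = (-115/7 + 36732)*(-21102) = (257009/7)*(-21102) = -5423403918/7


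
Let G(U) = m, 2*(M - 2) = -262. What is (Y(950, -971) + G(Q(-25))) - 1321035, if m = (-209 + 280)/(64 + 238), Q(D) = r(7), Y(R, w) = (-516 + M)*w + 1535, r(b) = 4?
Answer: -209347839/302 ≈ -6.9321e+5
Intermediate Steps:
M = -129 (M = 2 + (½)*(-262) = 2 - 131 = -129)
Y(R, w) = 1535 - 645*w (Y(R, w) = (-516 - 129)*w + 1535 = -645*w + 1535 = 1535 - 645*w)
Q(D) = 4
m = 71/302 ≈ 0.23510
G(U) = 71/302
(Y(950, -971) + G(Q(-25))) - 1321035 = ((1535 - 645*(-971)) + 71/302) - 1321035 = ((1535 + 626295) + 71/302) - 1321035 = (627830 + 71/302) - 1321035 = 189604731/302 - 1321035 = -209347839/302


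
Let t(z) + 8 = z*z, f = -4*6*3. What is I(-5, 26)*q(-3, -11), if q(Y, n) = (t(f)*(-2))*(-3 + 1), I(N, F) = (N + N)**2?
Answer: 2070400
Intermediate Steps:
f = -72 (f = -24*3 = -72)
t(z) = -8 + z**2 (t(z) = -8 + z*z = -8 + z**2)
I(N, F) = 4*N**2 (I(N, F) = (2*N)**2 = 4*N**2)
q(Y, n) = 20704 (q(Y, n) = ((-8 + (-72)**2)*(-2))*(-3 + 1) = ((-8 + 5184)*(-2))*(-2) = (5176*(-2))*(-2) = -10352*(-2) = 20704)
I(-5, 26)*q(-3, -11) = (4*(-5)**2)*20704 = (4*25)*20704 = 100*20704 = 2070400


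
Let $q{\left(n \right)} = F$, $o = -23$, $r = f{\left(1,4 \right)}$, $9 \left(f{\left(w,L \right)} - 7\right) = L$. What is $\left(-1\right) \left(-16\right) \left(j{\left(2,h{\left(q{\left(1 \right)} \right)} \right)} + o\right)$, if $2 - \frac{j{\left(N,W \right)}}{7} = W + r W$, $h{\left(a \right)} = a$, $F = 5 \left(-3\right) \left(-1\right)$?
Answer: $- \frac{42992}{3} \approx -14331.0$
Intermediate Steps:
$f{\left(w,L \right)} = 7 + \frac{L}{9}$
$r = \frac{67}{9}$ ($r = 7 + \frac{1}{9} \cdot 4 = 7 + \frac{4}{9} = \frac{67}{9} \approx 7.4444$)
$F = 15$ ($F = \left(-15\right) \left(-1\right) = 15$)
$q{\left(n \right)} = 15$
$j{\left(N,W \right)} = 14 - \frac{532 W}{9}$ ($j{\left(N,W \right)} = 14 - 7 \left(W + \frac{67 W}{9}\right) = 14 - 7 \frac{76 W}{9} = 14 - \frac{532 W}{9}$)
$\left(-1\right) \left(-16\right) \left(j{\left(2,h{\left(q{\left(1 \right)} \right)} \right)} + o\right) = \left(-1\right) \left(-16\right) \left(\left(14 - \frac{2660}{3}\right) - 23\right) = 16 \left(\left(14 - \frac{2660}{3}\right) - 23\right) = 16 \left(- \frac{2618}{3} - 23\right) = 16 \left(- \frac{2687}{3}\right) = - \frac{42992}{3}$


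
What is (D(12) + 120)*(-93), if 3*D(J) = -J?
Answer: -10788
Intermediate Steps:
D(J) = -J/3 (D(J) = (-J)/3 = -J/3)
(D(12) + 120)*(-93) = (-⅓*12 + 120)*(-93) = (-4 + 120)*(-93) = 116*(-93) = -10788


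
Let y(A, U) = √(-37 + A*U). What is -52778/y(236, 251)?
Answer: -52778*√59199/59199 ≈ -216.92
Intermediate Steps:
-52778/y(236, 251) = -52778/√(-37 + 236*251) = -52778/√(-37 + 59236) = -52778*√59199/59199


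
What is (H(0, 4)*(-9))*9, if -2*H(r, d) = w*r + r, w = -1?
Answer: 0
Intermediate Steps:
H(r, d) = 0 (H(r, d) = -(-r + r)/2 = -1/2*0 = 0)
(H(0, 4)*(-9))*9 = (0*(-9))*9 = 0*9 = 0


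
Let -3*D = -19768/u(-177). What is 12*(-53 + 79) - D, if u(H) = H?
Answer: 185440/531 ≈ 349.23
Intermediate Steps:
D = -19768/531 (D = -(-19768)/(3*(-177)) = -(-19768)*(-1)/(3*177) = -⅓*19768/177 = -19768/531 ≈ -37.228)
12*(-53 + 79) - D = 12*(-53 + 79) - 1*(-19768/531) = 12*26 + 19768/531 = 312 + 19768/531 = 185440/531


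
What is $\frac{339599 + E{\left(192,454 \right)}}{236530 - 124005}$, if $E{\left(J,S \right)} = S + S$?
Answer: $\frac{340507}{112525} \approx 3.0261$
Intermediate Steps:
$E{\left(J,S \right)} = 2 S$
$\frac{339599 + E{\left(192,454 \right)}}{236530 - 124005} = \frac{339599 + 2 \cdot 454}{236530 - 124005} = \frac{339599 + 908}{112525} = 340507 \cdot \frac{1}{112525} = \frac{340507}{112525}$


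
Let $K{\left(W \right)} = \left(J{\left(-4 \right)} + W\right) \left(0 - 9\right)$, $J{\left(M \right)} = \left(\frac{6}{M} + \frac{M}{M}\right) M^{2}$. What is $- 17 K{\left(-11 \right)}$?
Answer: $-2907$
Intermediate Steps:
$J{\left(M \right)} = M^{2} \left(1 + \frac{6}{M}\right)$ ($J{\left(M \right)} = \left(\frac{6}{M} + 1\right) M^{2} = \left(1 + \frac{6}{M}\right) M^{2} = M^{2} \left(1 + \frac{6}{M}\right)$)
$K{\left(W \right)} = 72 - 9 W$ ($K{\left(W \right)} = \left(- 4 \left(6 - 4\right) + W\right) \left(0 - 9\right) = \left(\left(-4\right) 2 + W\right) \left(-9\right) = \left(-8 + W\right) \left(-9\right) = 72 - 9 W$)
$- 17 K{\left(-11 \right)} = - 17 \left(72 - -99\right) = - 17 \left(72 + 99\right) = \left(-17\right) 171 = -2907$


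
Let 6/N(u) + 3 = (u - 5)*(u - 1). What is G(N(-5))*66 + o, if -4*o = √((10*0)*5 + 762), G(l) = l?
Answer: 132/19 - √762/4 ≈ 0.046282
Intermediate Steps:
N(u) = 6/(-3 + (-1 + u)*(-5 + u)) (N(u) = 6/(-3 + (u - 5)*(u - 1)) = 6/(-3 + (-5 + u)*(-1 + u)) = 6/(-3 + (-1 + u)*(-5 + u)))
o = -√762/4 (o = -√((10*0)*5 + 762)/4 = -√(0*5 + 762)/4 = -√(0 + 762)/4 = -√762/4 ≈ -6.9011)
G(N(-5))*66 + o = (6/(2 + (-5)² - 6*(-5)))*66 - √762/4 = (6/(2 + 25 + 30))*66 - √762/4 = (6/57)*66 - √762/4 = (6*(1/57))*66 - √762/4 = (2/19)*66 - √762/4 = 132/19 - √762/4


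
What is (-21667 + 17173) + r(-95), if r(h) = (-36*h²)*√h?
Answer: -4494 - 324900*I*√95 ≈ -4494.0 - 3.1667e+6*I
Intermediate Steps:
r(h) = -36*h^(5/2)
(-21667 + 17173) + r(-95) = (-21667 + 17173) - 324900*I*√95 = -4494 - 324900*I*√95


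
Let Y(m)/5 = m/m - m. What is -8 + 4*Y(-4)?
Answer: 92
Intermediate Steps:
Y(m) = 5 - 5*m (Y(m) = 5*(m/m - m) = 5*(1 - m) = 5 - 5*m)
-8 + 4*Y(-4) = -8 + 4*(5 - 5*(-4)) = -8 + 4*(5 + 20) = -8 + 4*25 = -8 + 100 = 92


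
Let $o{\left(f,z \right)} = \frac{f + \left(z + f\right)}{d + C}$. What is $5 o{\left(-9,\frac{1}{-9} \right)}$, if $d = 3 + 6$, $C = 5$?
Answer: $- \frac{815}{126} \approx -6.4683$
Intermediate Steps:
$d = 9$
$o{\left(f,z \right)} = \frac{f}{7} + \frac{z}{14}$ ($o{\left(f,z \right)} = \frac{f + \left(z + f\right)}{9 + 5} = \frac{f + \left(f + z\right)}{14} = \left(z + 2 f\right) \frac{1}{14} = \frac{f}{7} + \frac{z}{14}$)
$5 o{\left(-9,\frac{1}{-9} \right)} = 5 \left(\frac{1}{7} \left(-9\right) + \frac{1}{14 \left(-9\right)}\right) = 5 \left(- \frac{9}{7} + \frac{1}{14} \left(- \frac{1}{9}\right)\right) = 5 \left(- \frac{9}{7} - \frac{1}{126}\right) = 5 \left(- \frac{163}{126}\right) = - \frac{815}{126}$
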